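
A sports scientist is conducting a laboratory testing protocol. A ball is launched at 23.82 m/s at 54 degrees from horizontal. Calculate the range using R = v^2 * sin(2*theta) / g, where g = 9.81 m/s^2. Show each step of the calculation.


sin(2 * 54) = sin(108) = 0.951057
v^2 = 23.82^2 = 567.3924
R = 567.3924 * 0.951057 / 9.81
= 55.007 m

55.007 m


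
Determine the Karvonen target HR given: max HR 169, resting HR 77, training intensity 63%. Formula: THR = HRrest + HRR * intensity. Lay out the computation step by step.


HRR = HRmax - HRrest = 169 - 77 = 92
THR = 77 + 92 * 0.63
= 134.96 bpm

134.96 bpm


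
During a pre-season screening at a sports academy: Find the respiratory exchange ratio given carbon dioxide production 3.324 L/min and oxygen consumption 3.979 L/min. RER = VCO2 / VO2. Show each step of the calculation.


VCO2 = 3.324 L/min
VO2 = 3.979 L/min
RER = 3.324 / 3.979 = 0.8354

0.8354


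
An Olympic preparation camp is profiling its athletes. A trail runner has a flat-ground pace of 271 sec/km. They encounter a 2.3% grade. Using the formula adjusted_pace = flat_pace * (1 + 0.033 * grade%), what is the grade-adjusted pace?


Grade factor = 1 + 0.033 * 2.3 = 1.0759
Adjusted = 271 * 1.0759 = 291.57 sec/km

291.57 s/km


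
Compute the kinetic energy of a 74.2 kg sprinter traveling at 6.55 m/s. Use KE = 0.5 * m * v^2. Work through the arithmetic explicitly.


Velocity squared = 42.9025
KE = 0.5 * 74.2 * 42.9025 = 1591.68 J

1591.68 J


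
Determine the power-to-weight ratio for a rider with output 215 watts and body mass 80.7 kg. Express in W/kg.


P/W = 215 / 80.7 = 2.664 W/kg

2.664 W/kg


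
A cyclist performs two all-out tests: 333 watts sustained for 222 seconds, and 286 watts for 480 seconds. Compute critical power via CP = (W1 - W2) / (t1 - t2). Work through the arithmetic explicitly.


W1 = P1 * t1 = 333 * 222 = 73926 J
W2 = P2 * t2 = 286 * 480 = 137280 J
CP = (73926 - 137280) / (222 - 480)
= 245.56 W

245.56 W


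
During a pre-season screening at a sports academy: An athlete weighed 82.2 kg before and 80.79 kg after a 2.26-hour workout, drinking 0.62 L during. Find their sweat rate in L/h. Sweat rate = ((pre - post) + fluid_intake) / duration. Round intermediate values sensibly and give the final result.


Body mass change = 1.41 kg
Total sweat loss = 1.41 + 0.62 = 2.03 L
Rate = 2.03 / 2.26 = 0.898 L/h

0.898 L/h


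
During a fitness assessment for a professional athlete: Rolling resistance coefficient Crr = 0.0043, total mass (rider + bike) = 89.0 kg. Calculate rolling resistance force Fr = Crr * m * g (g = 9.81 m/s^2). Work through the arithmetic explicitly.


Fr = Crr * m * g
= 0.0043 * 89.0 * 9.81
= 3.754 N

3.754 N


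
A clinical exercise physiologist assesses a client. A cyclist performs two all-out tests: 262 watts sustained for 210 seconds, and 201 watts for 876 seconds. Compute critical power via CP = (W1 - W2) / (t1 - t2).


W1 = P1 * t1 = 262 * 210 = 55020 J
W2 = P2 * t2 = 201 * 876 = 176076 J
CP = (55020 - 176076) / (210 - 876)
= 181.77 W

181.77 W


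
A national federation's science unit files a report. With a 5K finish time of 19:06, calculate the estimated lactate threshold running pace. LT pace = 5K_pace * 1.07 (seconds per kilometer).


Race duration = 1146 s for 5 km
Average pace = 1146 / 5 = 229.2 s/km
LT pace = 229.2 * 1.07
= 245.24 s/km

245.24 s/km


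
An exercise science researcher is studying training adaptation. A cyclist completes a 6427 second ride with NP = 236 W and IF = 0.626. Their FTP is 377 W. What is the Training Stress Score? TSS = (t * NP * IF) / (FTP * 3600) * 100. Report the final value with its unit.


t * NP * IF = 6427 * 236 * 0.626 = 949499.272
FTP * 3600 = 1357200
TSS = (949499.272 / 1357200) * 100 = 69.96

69.96 TSS


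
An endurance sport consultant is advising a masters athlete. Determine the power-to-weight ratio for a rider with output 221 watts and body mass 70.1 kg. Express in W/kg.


P/W = 221 / 70.1 = 3.153 W/kg

3.153 W/kg


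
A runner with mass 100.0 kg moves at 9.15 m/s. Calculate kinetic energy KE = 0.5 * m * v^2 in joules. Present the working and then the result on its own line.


v^2 = 9.15^2 = 83.7225
KE = 0.5 * 100.0 * 83.7225
= 4186.13 J

4186.13 J


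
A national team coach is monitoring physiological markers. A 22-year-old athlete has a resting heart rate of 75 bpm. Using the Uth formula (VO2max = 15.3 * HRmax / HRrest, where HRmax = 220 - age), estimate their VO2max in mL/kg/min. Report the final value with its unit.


HRmax = 220 - 22 = 198 bpm
Ratio = HRmax / HRrest = 198 / 75 = 2.64
VO2max = 15.3 * 2.64 = 40.39 mL/kg/min

40.39 mL/kg/min


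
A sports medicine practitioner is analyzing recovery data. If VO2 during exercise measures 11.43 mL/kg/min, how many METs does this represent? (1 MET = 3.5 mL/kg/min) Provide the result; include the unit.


METs = VO2 / 3.5 = 11.43 / 3.5 = 3.27

3.27 METs


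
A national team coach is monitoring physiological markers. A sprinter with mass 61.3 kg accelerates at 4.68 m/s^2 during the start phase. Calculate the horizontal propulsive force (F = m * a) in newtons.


F = m * a
= 61.3 * 4.68
= 286.88 N

286.88 N


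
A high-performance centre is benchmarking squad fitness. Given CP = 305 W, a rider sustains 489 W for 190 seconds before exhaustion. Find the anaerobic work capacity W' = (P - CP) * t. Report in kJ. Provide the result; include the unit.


Excess power = 489 - 305 = 184 W
Work above CP = 184 * 190 = 34960 J
W' = 34.96 kJ

34.96 kJ


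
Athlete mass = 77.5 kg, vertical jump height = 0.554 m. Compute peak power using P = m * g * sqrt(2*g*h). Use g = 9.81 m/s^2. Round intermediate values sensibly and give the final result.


sqrt(2 * 9.81 * 0.554) = sqrt(10.86948) = 3.296889 m/s
P = 77.5 * 9.81 * 3.296889
= 2506.54 W

2506.54 W


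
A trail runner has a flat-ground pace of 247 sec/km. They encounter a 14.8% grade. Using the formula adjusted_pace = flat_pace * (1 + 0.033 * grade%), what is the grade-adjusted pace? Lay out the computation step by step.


Grade factor = 1 + 0.033 * 14.8 = 1.4884
Adjusted = 247 * 1.4884 = 367.63 sec/km

367.63 s/km


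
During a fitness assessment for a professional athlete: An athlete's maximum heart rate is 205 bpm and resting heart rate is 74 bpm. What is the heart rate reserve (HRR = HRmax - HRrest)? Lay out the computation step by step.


HRR = HRmax - HRrest
= 205 - 74
= 131 bpm

131 bpm


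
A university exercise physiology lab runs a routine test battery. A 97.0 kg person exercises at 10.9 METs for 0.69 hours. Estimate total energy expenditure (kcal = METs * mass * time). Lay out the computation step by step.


Energy = METs * mass(kg) * time(h)
= 10.9 * 97.0 * 0.69
= 729.54 kcal

729.54 kcal


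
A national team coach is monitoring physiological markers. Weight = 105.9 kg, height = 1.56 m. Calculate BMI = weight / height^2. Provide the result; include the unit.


height^2 = 1.56^2 = 2.4336
BMI = 105.9 / 2.4336 = 43.52 kg/m^2

43.52 kg/m^2


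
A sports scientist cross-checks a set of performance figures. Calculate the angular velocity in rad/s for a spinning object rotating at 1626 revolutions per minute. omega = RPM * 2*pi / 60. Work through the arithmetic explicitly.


omega = RPM * 2*pi / 60
= 1626 * 6.28318531 / 60
= 170.274 rad/s

170.274 rad/s


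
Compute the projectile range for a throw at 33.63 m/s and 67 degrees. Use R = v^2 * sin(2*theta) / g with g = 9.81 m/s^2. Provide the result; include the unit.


Two times the angle = 134 degrees
sin(134) = 0.71934
R = 1130.9769 * 0.71934 / 9.81 = 82.931 m

82.931 m


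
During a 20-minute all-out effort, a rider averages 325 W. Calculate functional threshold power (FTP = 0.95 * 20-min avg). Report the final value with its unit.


FTP = 0.95 * 325
= 308.75 W

308.75 W


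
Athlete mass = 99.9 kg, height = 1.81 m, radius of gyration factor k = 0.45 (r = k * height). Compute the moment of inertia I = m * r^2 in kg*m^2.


r = k * height = 0.45 * 1.81 = 0.8145 m
r^2 = 0.8145^2 = 0.66341
I = 99.9 * 0.66341 = 66.275 kg*m^2

66.275 kg*m^2


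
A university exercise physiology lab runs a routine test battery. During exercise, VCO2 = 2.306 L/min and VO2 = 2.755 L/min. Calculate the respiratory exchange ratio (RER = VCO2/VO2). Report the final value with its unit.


RER = VCO2 / VO2
= 2.306 / 2.755
= 0.837

0.837


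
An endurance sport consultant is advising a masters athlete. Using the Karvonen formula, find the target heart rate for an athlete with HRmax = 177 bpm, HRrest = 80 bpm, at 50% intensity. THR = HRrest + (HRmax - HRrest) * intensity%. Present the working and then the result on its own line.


HRR = 177 - 80 = 97
THR = 80 + 97 * 0.5
= 80 + 48.5
= 128.5 bpm

128.5 bpm


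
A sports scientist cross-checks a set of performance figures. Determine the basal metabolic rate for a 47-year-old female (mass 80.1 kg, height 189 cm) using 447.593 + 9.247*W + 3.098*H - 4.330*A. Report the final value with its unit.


BMR = 447.593 + 9.247*80.1 + 3.098*189 - 4.330*47
= 1570.29 kcal/day

1570.29 kcal/day


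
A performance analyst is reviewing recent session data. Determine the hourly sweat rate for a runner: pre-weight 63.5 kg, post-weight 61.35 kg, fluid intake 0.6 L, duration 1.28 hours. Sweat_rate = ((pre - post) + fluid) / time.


Mass lost = 63.5 - 61.35 = 2.15 kg
Add fluid consumed: 2.15 + 0.6 = 2.75 L total sweat
Sweat rate = 2.75 / 1.28 = 2.148 L/h

2.148 L/h


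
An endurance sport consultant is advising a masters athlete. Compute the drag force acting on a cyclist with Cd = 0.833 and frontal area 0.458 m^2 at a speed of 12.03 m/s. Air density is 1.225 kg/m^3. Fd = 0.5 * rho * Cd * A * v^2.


Step 1: v^2 = 144.7209
Step 2: Fd = 0.5 * 1.225 * 0.833 * 0.458 * 144.7209
= 33.818 N

33.818 N


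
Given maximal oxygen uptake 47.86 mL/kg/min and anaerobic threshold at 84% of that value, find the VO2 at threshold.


Percentage as decimal = 0.84
VO2 at AT = 47.86 * 0.84 = 40.2 mL/kg/min

40.2 mL/kg/min


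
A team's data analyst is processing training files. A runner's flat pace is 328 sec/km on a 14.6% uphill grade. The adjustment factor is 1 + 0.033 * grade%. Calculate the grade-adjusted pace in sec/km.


Factor = 1 + 0.033 * 14.6 = 1.4818
Adjusted pace = 328 * 1.4818
= 486.03 sec/km

486.03 s/km


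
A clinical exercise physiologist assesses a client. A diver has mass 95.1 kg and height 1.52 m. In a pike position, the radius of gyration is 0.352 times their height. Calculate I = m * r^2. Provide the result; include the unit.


r = 0.352 * 1.52 = 0.53504 m
I = m * r^2 = 95.1 * 0.286268 = 27.224 kg*m^2

27.224 kg*m^2


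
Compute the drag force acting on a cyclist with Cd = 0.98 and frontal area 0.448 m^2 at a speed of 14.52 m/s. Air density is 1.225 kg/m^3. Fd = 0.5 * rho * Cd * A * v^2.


Step 1: v^2 = 210.8304
Step 2: Fd = 0.5 * 1.225 * 0.98 * 0.448 * 210.8304
= 56.695 N

56.695 N


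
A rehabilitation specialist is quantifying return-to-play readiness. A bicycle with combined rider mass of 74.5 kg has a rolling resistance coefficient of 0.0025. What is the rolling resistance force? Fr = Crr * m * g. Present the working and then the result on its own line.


Fr = 0.0025 * 74.5 * 9.81
= 0.18625 * 9.81
= 1.827 N

1.827 N


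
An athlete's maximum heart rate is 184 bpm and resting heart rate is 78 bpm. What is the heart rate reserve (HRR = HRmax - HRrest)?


HRR = HRmax - HRrest
= 184 - 78
= 106 bpm

106 bpm


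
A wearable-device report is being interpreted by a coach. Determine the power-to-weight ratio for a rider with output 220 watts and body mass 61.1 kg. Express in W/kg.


P/W = 220 / 61.1 = 3.601 W/kg

3.601 W/kg


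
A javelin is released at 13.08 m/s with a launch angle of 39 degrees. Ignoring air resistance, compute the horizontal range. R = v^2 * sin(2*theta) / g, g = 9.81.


Launch speed squared = 171.0864
sin(2 * 39 deg) = 0.978148
Range = 171.0864 * 0.978148 / 9.81
= 17.059 m

17.059 m


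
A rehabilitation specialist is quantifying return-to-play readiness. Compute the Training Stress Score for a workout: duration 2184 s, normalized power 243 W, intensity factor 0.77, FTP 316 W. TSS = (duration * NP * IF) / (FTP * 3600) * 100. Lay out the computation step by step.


Product = 2184 * 243 * 0.77 = 408648.24
Base = 316 * 3600 = 1137600
TSS = 408648.24 / 1137600 * 100 = 35.92

35.92 TSS


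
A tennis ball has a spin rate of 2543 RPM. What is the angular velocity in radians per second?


Convert RPM to rad/s: multiply by 2*pi and divide by 60
omega = 2543 * 2 * pi / 60
= 266.302 rad/s

266.302 rad/s


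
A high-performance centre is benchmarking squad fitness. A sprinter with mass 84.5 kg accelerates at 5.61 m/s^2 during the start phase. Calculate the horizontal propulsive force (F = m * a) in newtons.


F = m * a
= 84.5 * 5.61
= 474.05 N

474.05 N


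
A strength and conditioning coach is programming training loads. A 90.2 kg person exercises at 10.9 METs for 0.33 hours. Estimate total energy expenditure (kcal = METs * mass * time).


Energy = METs * mass(kg) * time(h)
= 10.9 * 90.2 * 0.33
= 324.45 kcal

324.45 kcal


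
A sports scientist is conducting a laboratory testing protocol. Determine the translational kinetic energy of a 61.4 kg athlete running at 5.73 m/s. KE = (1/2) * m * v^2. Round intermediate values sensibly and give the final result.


KE = 0.5 * m * v^2
= 0.5 * 61.4 * 5.73^2
= 0.5 * 61.4 * 32.8329
= 1007.97 J

1007.97 J


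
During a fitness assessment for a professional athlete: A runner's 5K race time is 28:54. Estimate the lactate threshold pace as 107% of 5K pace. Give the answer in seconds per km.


Total race time = 28*60 + 54 = 1734 seconds
5K pace = 1734 / 5 = 346.8 sec/km
LT pace = 346.8 * 1.07 = 371.08 sec/km

371.08 s/km


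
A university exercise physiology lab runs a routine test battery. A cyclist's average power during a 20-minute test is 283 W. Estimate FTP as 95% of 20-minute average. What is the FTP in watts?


FTP = 20-min power * 0.95
= 283 * 0.95
= 268.85 W

268.85 W


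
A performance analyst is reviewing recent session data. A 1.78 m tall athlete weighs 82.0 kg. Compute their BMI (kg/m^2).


height^2 = 3.1684 m^2
BMI = 82.0 / 3.1684 = 25.88 kg/m^2

25.88 kg/m^2


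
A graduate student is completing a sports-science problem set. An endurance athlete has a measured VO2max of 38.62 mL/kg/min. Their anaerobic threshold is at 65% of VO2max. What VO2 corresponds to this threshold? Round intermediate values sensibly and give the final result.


Anaerobic threshold VO2 = VO2max * 65%
= 38.62 * 0.65
= 25.1 mL/kg/min

25.1 mL/kg/min


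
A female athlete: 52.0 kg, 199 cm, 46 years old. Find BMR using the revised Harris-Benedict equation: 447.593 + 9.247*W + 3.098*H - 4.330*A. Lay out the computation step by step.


Intercept = 447.593
Weight contribution = 9.247 * 52.0 = 480.844
Height contribution = 3.098 * 199 = 616.502
Age contribution = 4.33 * 46 = 199.18
BMR = 447.593 + 480.844 + 616.502 - 199.18
= 1345.76 kcal/day

1345.76 kcal/day


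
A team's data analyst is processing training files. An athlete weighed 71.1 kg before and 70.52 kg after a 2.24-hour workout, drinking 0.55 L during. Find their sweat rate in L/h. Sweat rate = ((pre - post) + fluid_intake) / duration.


Body mass change = 0.58 kg
Total sweat loss = 0.58 + 0.55 = 1.13 L
Rate = 1.13 / 2.24 = 0.504 L/h

0.504 L/h


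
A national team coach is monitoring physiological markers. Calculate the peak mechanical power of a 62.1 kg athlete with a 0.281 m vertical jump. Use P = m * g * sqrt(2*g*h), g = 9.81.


First, sqrt(2gh) = sqrt(2 * 9.81 * 0.281)
= sqrt(5.51322) = 2.348025 m/s
Power = 62.1 * 9.81 * 2.348025 = 1430.42 W

1430.42 W


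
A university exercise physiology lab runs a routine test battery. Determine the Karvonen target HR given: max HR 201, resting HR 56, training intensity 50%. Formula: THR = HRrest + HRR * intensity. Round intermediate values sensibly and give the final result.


HRR = HRmax - HRrest = 201 - 56 = 145
THR = 56 + 145 * 0.5
= 128.5 bpm

128.5 bpm


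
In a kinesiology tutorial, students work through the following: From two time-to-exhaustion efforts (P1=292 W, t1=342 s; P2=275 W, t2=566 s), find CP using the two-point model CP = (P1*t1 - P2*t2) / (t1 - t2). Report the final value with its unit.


Work in trial 1 = 99864 J
Work in trial 2 = 155650 J
Delta work = -55786 J
Delta time = -224 s
CP = -55786 / -224 = 249.04 W

249.04 W


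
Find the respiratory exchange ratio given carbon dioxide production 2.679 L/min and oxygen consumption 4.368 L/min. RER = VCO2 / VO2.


VCO2 = 2.679 L/min
VO2 = 4.368 L/min
RER = 2.679 / 4.368 = 0.6133

0.6133


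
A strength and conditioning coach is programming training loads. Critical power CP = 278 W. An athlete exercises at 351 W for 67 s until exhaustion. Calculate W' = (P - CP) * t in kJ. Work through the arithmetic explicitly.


P - CP = 351 - 278 = 73 W
W' = 73 * 67 = 4891 J
= 4891 / 1000 = 4.891 kJ

4.891 kJ


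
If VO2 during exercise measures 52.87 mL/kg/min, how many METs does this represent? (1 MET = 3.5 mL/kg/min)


METs = VO2 / 3.5 = 52.87 / 3.5 = 15.11

15.11 METs


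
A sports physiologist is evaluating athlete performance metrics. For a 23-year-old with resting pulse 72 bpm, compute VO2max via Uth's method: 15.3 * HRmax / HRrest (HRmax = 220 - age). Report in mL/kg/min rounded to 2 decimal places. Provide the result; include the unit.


Step 1: HRmax = 220 - 23 = 197 bpm
Step 2: Ratio = 197 / 72 = 2.7361
Step 3: VO2max = 15.3 * 2.7361 = 41.86 mL/kg/min

41.86 mL/kg/min


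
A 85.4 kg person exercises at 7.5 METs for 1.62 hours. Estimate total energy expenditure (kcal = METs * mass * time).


Energy = METs * mass(kg) * time(h)
= 7.5 * 85.4 * 1.62
= 1037.61 kcal

1037.61 kcal


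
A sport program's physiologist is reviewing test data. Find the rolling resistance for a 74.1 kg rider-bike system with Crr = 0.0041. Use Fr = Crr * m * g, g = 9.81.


m * g = 74.1 * 9.81 = 726.921 N
Fr = 0.0041 * 726.921 = 2.98 N

2.98 N


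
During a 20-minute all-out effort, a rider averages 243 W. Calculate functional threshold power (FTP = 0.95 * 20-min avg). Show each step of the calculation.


FTP = 0.95 * 243
= 230.85 W

230.85 W


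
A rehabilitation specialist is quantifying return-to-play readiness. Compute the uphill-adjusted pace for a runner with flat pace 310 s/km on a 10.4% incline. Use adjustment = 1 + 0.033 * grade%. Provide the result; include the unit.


Adjustment factor = 1 + 0.033 * 10.4 = 1.3432
Grade-adjusted pace = 310 * 1.3432 = 416.39 s/km

416.39 s/km


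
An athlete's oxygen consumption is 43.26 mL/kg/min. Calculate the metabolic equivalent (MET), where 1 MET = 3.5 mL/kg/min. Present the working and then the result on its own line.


MET = VO2 / 3.5
= 43.26 / 3.5
= 12.36 METs

12.36 METs


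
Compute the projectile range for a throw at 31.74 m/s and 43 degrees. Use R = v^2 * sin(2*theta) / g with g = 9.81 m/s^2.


Two times the angle = 86 degrees
sin(86) = 0.997564
R = 1007.4276 * 0.997564 / 9.81 = 102.444 m

102.444 m


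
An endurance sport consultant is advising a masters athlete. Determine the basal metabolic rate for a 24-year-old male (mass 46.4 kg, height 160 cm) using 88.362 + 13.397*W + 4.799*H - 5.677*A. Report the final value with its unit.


BMR = 88.362 + 13.397*46.4 + 4.799*160 - 5.677*24
= 1341.57 kcal/day

1341.57 kcal/day


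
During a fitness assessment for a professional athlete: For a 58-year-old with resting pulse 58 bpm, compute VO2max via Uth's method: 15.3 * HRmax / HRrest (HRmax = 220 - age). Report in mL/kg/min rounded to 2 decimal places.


Step 1: HRmax = 220 - 58 = 162 bpm
Step 2: Ratio = 162 / 58 = 2.7931
Step 3: VO2max = 15.3 * 2.7931 = 42.73 mL/kg/min

42.73 mL/kg/min


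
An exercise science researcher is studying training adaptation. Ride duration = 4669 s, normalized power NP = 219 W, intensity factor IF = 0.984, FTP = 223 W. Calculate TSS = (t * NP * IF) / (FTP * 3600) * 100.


Numerator = 4669 * 219 * 0.984 = 1006150.824
Denominator = 223 * 3600 = 802800
TSS = 1006150.824 / 802800 * 100
= 125.33

125.33 TSS


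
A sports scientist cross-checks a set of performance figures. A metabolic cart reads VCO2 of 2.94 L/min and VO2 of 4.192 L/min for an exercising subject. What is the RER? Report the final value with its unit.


RER = VCO2 / VO2 = 2.94 / 4.192 = 0.7013

0.7013


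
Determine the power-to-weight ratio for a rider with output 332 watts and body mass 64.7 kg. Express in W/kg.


P/W = 332 / 64.7 = 5.131 W/kg

5.131 W/kg


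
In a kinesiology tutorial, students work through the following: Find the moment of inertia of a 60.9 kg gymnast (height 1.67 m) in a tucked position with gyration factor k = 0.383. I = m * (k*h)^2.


Radius of gyration = 0.383 * 1.67 = 0.63961 m
I = 60.9 * 0.63961^2
= 60.9 * 0.409101
= 24.914 kg*m^2

24.914 kg*m^2


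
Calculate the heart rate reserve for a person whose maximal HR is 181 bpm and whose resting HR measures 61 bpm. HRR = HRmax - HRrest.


HRmax = 181 bpm
HRrest = 61 bpm
HRR = 181 - 61 = 120 bpm

120 bpm


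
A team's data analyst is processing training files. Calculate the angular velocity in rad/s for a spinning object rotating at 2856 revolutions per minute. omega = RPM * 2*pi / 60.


omega = RPM * 2*pi / 60
= 2856 * 6.28318531 / 60
= 299.08 rad/s

299.08 rad/s


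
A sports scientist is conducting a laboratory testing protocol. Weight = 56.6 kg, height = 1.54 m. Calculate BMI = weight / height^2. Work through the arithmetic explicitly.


height^2 = 1.54^2 = 2.3716
BMI = 56.6 / 2.3716 = 23.87 kg/m^2

23.87 kg/m^2


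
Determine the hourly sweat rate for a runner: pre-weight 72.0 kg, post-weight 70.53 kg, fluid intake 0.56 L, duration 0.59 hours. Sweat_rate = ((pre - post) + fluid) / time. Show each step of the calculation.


Mass lost = 72.0 - 70.53 = 1.47 kg
Add fluid consumed: 1.47 + 0.56 = 2.03 L total sweat
Sweat rate = 2.03 / 0.59 = 3.441 L/h

3.441 L/h


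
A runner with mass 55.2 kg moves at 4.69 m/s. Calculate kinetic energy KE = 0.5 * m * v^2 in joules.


v^2 = 4.69^2 = 21.9961
KE = 0.5 * 55.2 * 21.9961
= 607.09 J

607.09 J


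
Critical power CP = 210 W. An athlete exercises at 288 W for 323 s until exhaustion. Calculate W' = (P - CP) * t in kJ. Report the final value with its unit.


P - CP = 288 - 210 = 78 W
W' = 78 * 323 = 25194 J
= 25194 / 1000 = 25.194 kJ

25.194 kJ


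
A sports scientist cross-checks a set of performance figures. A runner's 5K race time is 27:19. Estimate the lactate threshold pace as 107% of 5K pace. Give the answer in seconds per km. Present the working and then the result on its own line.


Total race time = 27*60 + 19 = 1639 seconds
5K pace = 1639 / 5 = 327.8 sec/km
LT pace = 327.8 * 1.07 = 350.75 sec/km

350.75 s/km


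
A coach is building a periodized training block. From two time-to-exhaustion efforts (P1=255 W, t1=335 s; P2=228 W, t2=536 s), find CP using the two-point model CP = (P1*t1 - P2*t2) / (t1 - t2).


Work in trial 1 = 85425 J
Work in trial 2 = 122208 J
Delta work = -36783 J
Delta time = -201 s
CP = -36783 / -201 = 183.0 W

183.0 W


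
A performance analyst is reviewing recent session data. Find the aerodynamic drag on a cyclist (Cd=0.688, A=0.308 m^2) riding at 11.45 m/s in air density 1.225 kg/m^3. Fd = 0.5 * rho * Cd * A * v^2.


Fd = 0.5 * 1.225 * 0.688 * 0.308 * 11.45^2
= 0.5 * 1.225 * 0.688 * 0.308 * 131.1025
= 17.016 N

17.016 N


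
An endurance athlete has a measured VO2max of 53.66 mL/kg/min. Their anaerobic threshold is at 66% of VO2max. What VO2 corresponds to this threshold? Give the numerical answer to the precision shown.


Anaerobic threshold VO2 = VO2max * 66%
= 53.66 * 0.66
= 35.42 mL/kg/min

35.42 mL/kg/min


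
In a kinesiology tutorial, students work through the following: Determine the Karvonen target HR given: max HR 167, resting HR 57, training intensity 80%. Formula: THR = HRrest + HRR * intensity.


HRR = HRmax - HRrest = 167 - 57 = 110
THR = 57 + 110 * 0.8
= 145.0 bpm

145.0 bpm


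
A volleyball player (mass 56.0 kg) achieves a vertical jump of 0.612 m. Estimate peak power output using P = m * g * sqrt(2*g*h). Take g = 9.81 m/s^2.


2 * g * h = 2 * 9.81 * 0.612 = 12.00744
sqrt(12.00744) = 3.465175 m/s
P = 56.0 * 9.81 * 3.465175 = 1903.63 W

1903.63 W


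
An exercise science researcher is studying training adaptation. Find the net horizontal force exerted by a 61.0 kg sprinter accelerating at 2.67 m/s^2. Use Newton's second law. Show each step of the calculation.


Newton's second law: F = m * a
F = 61.0 * 2.67 = 162.87 N

162.87 N


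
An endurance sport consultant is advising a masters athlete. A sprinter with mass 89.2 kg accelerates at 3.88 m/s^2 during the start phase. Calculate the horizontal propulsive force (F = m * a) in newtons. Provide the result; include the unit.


F = m * a
= 89.2 * 3.88
= 346.1 N

346.1 N


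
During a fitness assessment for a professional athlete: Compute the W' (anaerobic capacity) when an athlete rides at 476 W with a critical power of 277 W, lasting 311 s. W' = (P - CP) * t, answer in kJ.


Above-CP power = 199 W
Duration = 311 s
W' = 199 * 311 = 61889 J
Convert: 61889 / 1000 = 61.889 kJ

61.889 kJ


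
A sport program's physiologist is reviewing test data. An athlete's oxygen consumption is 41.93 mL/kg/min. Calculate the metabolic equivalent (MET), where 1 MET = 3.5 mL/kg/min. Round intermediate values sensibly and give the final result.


MET = VO2 / 3.5
= 41.93 / 3.5
= 11.98 METs

11.98 METs


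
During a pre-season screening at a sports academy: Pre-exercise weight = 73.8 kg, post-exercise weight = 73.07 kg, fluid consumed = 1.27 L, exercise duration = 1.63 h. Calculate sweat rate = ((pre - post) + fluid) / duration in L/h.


Weight loss = 73.8 - 73.07 = 0.73 kg (approx L)
Total sweat = 0.73 + 1.27 = 2.0 L
Sweat rate = 2.0 / 1.63 = 1.227 L/h

1.227 L/h


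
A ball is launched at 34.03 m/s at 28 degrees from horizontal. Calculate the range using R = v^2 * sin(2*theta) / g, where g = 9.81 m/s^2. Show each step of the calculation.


sin(2 * 28) = sin(56) = 0.829038
v^2 = 34.03^2 = 1158.0409
R = 1158.0409 * 0.829038 / 9.81
= 97.865 m

97.865 m


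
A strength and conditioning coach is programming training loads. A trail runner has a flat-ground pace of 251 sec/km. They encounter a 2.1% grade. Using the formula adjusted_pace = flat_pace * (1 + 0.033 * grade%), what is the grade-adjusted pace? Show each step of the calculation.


Grade factor = 1 + 0.033 * 2.1 = 1.0693
Adjusted = 251 * 1.0693 = 268.39 sec/km

268.39 s/km


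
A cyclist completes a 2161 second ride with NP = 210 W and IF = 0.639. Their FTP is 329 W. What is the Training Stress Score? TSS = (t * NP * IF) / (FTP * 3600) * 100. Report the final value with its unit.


t * NP * IF = 2161 * 210 * 0.639 = 289984.59
FTP * 3600 = 1184400
TSS = (289984.59 / 1184400) * 100 = 24.48

24.48 TSS


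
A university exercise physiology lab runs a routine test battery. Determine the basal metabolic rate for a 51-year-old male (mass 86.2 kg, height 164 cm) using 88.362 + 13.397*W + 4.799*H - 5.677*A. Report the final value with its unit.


BMR = 88.362 + 13.397*86.2 + 4.799*164 - 5.677*51
= 1740.69 kcal/day

1740.69 kcal/day


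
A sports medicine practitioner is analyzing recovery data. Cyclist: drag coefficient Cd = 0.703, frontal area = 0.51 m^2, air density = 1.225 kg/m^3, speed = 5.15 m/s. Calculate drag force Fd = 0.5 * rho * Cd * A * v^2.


v^2 = 5.15^2 = 26.5225
Fd = 0.5 * 1.225 * 0.703 * 0.51 * 26.5225
= 5.824 N

5.824 N


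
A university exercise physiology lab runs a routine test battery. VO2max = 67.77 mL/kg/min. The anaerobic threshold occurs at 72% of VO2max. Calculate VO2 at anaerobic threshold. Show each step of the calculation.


AT fraction = 72 / 100 = 0.72
AT VO2 = 67.77 * 0.72
= 48.79 mL/kg/min

48.79 mL/kg/min


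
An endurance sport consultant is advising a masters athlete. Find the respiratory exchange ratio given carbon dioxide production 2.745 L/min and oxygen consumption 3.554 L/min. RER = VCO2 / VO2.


VCO2 = 2.745 L/min
VO2 = 3.554 L/min
RER = 2.745 / 3.554 = 0.7724

0.7724


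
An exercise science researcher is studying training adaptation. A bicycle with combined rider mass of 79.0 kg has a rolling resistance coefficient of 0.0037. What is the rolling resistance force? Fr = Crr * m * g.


Fr = 0.0037 * 79.0 * 9.81
= 0.2923 * 9.81
= 2.867 N

2.867 N


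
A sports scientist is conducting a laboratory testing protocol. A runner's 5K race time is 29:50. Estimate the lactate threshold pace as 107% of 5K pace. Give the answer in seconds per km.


Total race time = 29*60 + 50 = 1790 seconds
5K pace = 1790 / 5 = 358.0 sec/km
LT pace = 358.0 * 1.07 = 383.06 sec/km

383.06 s/km


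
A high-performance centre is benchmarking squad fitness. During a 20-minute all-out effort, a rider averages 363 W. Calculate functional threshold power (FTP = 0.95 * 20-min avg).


FTP = 0.95 * 363
= 344.85 W

344.85 W


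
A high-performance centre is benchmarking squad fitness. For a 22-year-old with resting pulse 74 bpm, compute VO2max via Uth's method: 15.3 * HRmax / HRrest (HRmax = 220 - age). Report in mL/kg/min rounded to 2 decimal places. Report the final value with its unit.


Step 1: HRmax = 220 - 22 = 198 bpm
Step 2: Ratio = 198 / 74 = 2.6757
Step 3: VO2max = 15.3 * 2.6757 = 40.94 mL/kg/min

40.94 mL/kg/min


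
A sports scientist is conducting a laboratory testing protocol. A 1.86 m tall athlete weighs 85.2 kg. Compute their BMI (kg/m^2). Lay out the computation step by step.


height^2 = 3.4596 m^2
BMI = 85.2 / 3.4596 = 24.63 kg/m^2

24.63 kg/m^2


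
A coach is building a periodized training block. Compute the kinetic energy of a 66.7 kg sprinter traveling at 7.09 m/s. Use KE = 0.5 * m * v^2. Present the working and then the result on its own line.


Velocity squared = 50.2681
KE = 0.5 * 66.7 * 50.2681 = 1676.44 J

1676.44 J


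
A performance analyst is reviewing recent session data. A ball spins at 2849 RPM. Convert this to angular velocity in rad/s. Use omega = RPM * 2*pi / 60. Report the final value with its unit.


omega = 2849 * 2 * pi / 60
= 2849 * 6.28318531 / 60
= 17900.795 / 60
= 298.347 rad/s

298.347 rad/s


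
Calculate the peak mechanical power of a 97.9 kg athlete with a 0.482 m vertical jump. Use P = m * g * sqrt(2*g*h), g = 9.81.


First, sqrt(2gh) = sqrt(2 * 9.81 * 0.482)
= sqrt(9.45684) = 3.075198 m/s
Power = 97.9 * 9.81 * 3.075198 = 2953.42 W

2953.42 W


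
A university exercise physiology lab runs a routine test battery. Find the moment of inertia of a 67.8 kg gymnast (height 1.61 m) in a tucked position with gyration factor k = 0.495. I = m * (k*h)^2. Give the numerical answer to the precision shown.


Radius of gyration = 0.495 * 1.61 = 0.79695 m
I = 67.8 * 0.79695^2
= 67.8 * 0.635129
= 43.062 kg*m^2

43.062 kg*m^2


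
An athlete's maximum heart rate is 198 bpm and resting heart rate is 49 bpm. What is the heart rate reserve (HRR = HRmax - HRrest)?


HRR = HRmax - HRrest
= 198 - 49
= 149 bpm

149 bpm


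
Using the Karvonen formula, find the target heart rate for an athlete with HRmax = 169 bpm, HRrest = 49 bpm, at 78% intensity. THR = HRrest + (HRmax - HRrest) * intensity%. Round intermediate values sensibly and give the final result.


HRR = 169 - 49 = 120
THR = 49 + 120 * 0.78
= 49 + 93.6
= 142.6 bpm

142.6 bpm


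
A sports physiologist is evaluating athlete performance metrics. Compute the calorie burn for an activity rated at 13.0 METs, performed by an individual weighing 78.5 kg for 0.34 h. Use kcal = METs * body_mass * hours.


Product of METs and mass = 13.0 * 78.5 = 1020.5
Total kcal = 1020.5 * 0.34 = 346.97 kcal

346.97 kcal


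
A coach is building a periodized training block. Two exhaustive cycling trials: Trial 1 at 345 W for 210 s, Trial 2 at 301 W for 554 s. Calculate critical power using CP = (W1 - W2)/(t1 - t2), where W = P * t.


W1 = 345 * 210 = 72450 J
W2 = 301 * 554 = 166754 J
CP = (72450 - 166754) / (210 - 554)
= -94304 / -344
= 274.14 W

274.14 W


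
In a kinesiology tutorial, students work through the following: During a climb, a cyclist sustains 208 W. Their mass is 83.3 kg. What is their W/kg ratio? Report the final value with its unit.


Power-to-weight = 208 W / 83.3 kg
= 2.497 W/kg

2.497 W/kg


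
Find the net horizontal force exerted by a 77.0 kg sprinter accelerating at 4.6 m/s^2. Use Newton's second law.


Newton's second law: F = m * a
F = 77.0 * 4.6 = 354.2 N

354.2 N


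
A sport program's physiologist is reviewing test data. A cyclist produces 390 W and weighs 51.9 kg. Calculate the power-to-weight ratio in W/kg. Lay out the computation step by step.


P/W = power / mass
= 390 / 51.9
= 7.514 W/kg

7.514 W/kg


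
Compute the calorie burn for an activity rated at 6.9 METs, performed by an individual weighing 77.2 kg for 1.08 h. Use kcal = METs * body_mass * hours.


Product of METs and mass = 6.9 * 77.2 = 532.68
Total kcal = 532.68 * 1.08 = 575.29 kcal

575.29 kcal


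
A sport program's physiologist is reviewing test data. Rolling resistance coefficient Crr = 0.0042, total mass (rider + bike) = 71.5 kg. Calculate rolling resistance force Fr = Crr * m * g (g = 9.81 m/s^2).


Fr = Crr * m * g
= 0.0042 * 71.5 * 9.81
= 2.946 N

2.946 N


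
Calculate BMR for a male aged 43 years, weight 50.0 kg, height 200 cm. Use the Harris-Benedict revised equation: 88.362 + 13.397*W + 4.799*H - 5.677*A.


Substituting values:
W term = 13.397 * 50.0 = 669.85
H term = 4.799 * 200 = 959.8
A term = 5.677 * 43 = 244.111
BMR = 1473.9 kcal/day

1473.9 kcal/day


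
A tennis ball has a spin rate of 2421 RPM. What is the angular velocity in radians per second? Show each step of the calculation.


Convert RPM to rad/s: multiply by 2*pi and divide by 60
omega = 2421 * 2 * pi / 60
= 253.527 rad/s

253.527 rad/s


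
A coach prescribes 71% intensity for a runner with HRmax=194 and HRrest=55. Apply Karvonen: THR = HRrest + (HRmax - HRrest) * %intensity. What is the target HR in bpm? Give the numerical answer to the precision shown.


Heart rate reserve = 194 - 55 = 139
Intensity fraction = 71 / 100 = 0.71
THR = 55 + 139 * 0.71 = 153.69 bpm

153.69 bpm


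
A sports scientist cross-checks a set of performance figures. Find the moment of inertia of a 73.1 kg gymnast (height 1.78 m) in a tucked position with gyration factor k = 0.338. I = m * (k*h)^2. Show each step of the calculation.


Radius of gyration = 0.338 * 1.78 = 0.60164 m
I = 73.1 * 0.60164^2
= 73.1 * 0.361971
= 26.46 kg*m^2

26.46 kg*m^2


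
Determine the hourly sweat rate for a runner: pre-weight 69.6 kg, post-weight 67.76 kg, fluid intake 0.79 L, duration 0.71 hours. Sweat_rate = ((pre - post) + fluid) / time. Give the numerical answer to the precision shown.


Mass lost = 69.6 - 67.76 = 1.84 kg
Add fluid consumed: 1.84 + 0.79 = 2.63 L total sweat
Sweat rate = 2.63 / 0.71 = 3.704 L/h

3.704 L/h


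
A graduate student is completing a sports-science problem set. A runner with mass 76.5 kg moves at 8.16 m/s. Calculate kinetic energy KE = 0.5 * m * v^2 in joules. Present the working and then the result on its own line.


v^2 = 8.16^2 = 66.5856
KE = 0.5 * 76.5 * 66.5856
= 2546.9 J

2546.9 J


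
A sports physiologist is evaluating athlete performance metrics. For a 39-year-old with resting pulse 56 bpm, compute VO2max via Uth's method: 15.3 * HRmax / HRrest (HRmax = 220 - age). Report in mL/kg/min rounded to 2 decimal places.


Step 1: HRmax = 220 - 39 = 181 bpm
Step 2: Ratio = 181 / 56 = 3.2321
Step 3: VO2max = 15.3 * 3.2321 = 49.45 mL/kg/min

49.45 mL/kg/min


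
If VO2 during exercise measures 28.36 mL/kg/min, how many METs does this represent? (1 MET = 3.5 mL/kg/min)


METs = VO2 / 3.5 = 28.36 / 3.5 = 8.1

8.1 METs


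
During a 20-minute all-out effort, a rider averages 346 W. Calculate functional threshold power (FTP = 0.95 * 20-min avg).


FTP = 0.95 * 346
= 328.7 W

328.7 W


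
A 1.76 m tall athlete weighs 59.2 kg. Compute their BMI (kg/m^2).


height^2 = 3.0976 m^2
BMI = 59.2 / 3.0976 = 19.11 kg/m^2

19.11 kg/m^2


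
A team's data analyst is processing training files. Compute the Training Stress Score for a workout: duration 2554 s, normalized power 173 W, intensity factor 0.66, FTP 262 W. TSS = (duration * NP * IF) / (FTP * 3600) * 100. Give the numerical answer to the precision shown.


Product = 2554 * 173 * 0.66 = 291615.72
Base = 262 * 3600 = 943200
TSS = 291615.72 / 943200 * 100 = 30.92

30.92 TSS


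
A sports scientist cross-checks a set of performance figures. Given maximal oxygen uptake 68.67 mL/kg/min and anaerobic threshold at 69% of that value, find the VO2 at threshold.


Percentage as decimal = 0.69
VO2 at AT = 68.67 * 0.69 = 47.38 mL/kg/min

47.38 mL/kg/min


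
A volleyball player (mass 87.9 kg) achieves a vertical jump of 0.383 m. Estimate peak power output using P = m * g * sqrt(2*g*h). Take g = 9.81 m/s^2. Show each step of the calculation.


2 * g * h = 2 * 9.81 * 0.383 = 7.51446
sqrt(7.51446) = 2.741252 m/s
P = 87.9 * 9.81 * 2.741252 = 2363.78 W

2363.78 W


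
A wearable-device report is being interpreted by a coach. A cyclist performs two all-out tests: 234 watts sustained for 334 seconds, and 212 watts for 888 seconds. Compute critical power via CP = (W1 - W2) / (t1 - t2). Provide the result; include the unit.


W1 = P1 * t1 = 234 * 334 = 78156 J
W2 = P2 * t2 = 212 * 888 = 188256 J
CP = (78156 - 188256) / (334 - 888)
= 198.74 W

198.74 W


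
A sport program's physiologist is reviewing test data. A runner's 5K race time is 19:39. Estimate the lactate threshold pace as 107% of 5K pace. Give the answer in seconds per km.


Total race time = 19*60 + 39 = 1179 seconds
5K pace = 1179 / 5 = 235.8 sec/km
LT pace = 235.8 * 1.07 = 252.31 sec/km

252.31 s/km


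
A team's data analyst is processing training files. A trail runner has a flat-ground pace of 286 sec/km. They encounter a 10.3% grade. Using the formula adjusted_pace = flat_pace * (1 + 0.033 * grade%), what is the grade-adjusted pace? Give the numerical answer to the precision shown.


Grade factor = 1 + 0.033 * 10.3 = 1.3399
Adjusted = 286 * 1.3399 = 383.21 sec/km

383.21 s/km


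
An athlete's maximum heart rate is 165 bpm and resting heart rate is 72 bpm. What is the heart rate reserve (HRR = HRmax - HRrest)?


HRR = HRmax - HRrest
= 165 - 72
= 93 bpm

93 bpm


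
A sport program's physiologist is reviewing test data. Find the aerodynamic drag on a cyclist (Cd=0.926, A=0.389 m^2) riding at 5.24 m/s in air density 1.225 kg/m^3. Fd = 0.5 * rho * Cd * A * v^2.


Fd = 0.5 * 1.225 * 0.926 * 0.389 * 5.24^2
= 0.5 * 1.225 * 0.926 * 0.389 * 27.4576
= 6.058 N

6.058 N


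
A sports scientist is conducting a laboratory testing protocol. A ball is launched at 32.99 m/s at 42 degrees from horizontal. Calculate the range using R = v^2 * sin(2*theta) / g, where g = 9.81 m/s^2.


sin(2 * 42) = sin(84) = 0.994522
v^2 = 32.99^2 = 1088.3401
R = 1088.3401 * 0.994522 / 9.81
= 110.334 m

110.334 m


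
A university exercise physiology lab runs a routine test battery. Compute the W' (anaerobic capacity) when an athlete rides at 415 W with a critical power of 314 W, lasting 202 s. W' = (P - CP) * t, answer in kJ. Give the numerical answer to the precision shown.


Above-CP power = 101 W
Duration = 202 s
W' = 101 * 202 = 20402 J
Convert: 20402 / 1000 = 20.402 kJ

20.402 kJ


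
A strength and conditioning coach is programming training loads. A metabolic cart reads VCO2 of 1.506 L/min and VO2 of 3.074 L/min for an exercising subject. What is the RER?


RER = VCO2 / VO2 = 1.506 / 3.074 = 0.4899

0.4899
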